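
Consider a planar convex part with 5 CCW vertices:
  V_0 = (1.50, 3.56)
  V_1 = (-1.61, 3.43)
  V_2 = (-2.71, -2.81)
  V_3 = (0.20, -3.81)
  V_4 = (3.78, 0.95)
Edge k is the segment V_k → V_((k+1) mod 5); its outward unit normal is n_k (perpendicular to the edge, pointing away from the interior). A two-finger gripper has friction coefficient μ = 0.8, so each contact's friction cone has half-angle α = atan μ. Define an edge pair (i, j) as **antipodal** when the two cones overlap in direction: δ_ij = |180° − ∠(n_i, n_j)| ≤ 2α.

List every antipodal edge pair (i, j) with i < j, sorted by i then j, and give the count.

count = 5; pairs: (0,2), (0,3), (1,3), (1,4), (2,4)

α = atan 0.8 = 38.66°;  2α = 77.32°
n_0 = (-0.0418, +0.9991)
n_1 = (-0.9848, +0.1736)
n_2 = (-0.3250, -0.9457)
n_3 = (+0.7992, -0.6011)
n_4 = (+0.7531, +0.6579)
  (0,1): δ = 102.39°  ·
  (0,2): δ = 21.36°  ✓
  (0,3): δ = 50.66°  ✓
  (0,4): δ = 128.75°  ·
  (1,2): δ = 98.97°  ·
  (1,3): δ = 26.95°  ✓
  (1,4): δ = 51.14°  ✓
  (2,3): δ = 107.98°  ·
  (2,4): δ = 29.90°  ✓
  (3,4): δ = 101.91°  ·
antipodal pairs: 5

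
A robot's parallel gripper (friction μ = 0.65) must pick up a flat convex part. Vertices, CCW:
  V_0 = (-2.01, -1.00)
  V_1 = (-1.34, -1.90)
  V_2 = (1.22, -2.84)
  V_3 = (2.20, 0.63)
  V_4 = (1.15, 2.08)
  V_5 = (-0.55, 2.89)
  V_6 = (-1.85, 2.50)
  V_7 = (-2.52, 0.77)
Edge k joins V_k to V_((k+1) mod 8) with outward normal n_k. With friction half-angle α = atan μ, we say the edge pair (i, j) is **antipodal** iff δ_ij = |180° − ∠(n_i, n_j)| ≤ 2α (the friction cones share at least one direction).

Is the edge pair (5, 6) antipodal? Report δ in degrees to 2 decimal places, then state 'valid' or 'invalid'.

δ = 127.87°, invalid

α = atan 0.65 = 33.02°;  2α = 66.05°
edge 5: e_5 = (-1.30, -0.39);  n_5 = (-0.2873, +0.9578)
edge 6: e_6 = (-0.67, -1.73);  n_6 = (-0.9325, +0.3611)
∠(n_5, n_6) = 52.13°
δ = |180° − 52.13°| = 127.87°
127.87° > 2α = 66.05°  →  invalid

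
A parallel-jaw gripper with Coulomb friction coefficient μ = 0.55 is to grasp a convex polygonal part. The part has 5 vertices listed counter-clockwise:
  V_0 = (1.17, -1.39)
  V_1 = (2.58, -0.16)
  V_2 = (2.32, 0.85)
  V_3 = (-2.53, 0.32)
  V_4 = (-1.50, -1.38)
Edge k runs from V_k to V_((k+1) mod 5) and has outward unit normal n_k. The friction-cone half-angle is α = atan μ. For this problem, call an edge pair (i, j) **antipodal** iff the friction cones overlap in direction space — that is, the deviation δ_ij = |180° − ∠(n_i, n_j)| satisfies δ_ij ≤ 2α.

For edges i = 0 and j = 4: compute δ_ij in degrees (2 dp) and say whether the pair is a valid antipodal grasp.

α = atan 0.55 = 28.81°;  2α = 57.62°
edge 0: e_0 = (+1.41, +1.23);  n_0 = (+0.6574, -0.7536)
edge 4: e_4 = (+2.67, -0.01);  n_4 = (-0.0037, -1.0000)
∠(n_0, n_4) = 41.31°
δ = |180° − 41.31°| = 138.69°
138.69° > 2α = 57.62°  →  invalid

δ = 138.69°, invalid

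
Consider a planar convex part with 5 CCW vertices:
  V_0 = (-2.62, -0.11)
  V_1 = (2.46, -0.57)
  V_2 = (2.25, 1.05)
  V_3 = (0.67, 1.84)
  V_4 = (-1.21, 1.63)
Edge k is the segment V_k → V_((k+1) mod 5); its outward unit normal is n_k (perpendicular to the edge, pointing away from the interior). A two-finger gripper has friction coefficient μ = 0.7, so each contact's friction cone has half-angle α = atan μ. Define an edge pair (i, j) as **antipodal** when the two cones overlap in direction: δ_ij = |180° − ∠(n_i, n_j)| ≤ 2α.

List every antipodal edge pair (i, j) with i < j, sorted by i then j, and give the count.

count = 4; pairs: (0,2), (0,3), (0,4), (1,4)

α = atan 0.7 = 34.99°;  2α = 69.98°
n_0 = (-0.0902, -0.9959)
n_1 = (+0.9917, +0.1286)
n_2 = (+0.4472, +0.8944)
n_3 = (-0.1110, +0.9938)
n_4 = (-0.7769, +0.6296)
  (0,1): δ = 77.44°  ·
  (0,2): δ = 21.39°  ✓
  (0,3): δ = 11.55°  ✓
  (0,4): δ = 56.15°  ✓
  (1,2): δ = 123.95°  ·
  (1,3): δ = 91.01°  ·
  (1,4): δ = 46.41°  ✓
  (2,3): δ = 147.06°  ·
  (2,4): δ = 102.45°  ·
  (3,4): δ = 135.39°  ·
antipodal pairs: 4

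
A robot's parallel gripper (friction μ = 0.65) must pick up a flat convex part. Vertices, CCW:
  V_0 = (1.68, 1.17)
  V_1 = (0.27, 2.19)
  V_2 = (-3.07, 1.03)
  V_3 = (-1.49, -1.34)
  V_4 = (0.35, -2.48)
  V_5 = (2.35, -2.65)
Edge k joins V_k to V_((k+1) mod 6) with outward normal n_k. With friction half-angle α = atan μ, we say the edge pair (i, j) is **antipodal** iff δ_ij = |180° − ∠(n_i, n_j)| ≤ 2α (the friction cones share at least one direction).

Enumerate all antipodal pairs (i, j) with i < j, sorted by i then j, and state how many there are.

count = 7; pairs: (0,2), (0,3), (0,4), (1,3), (1,4), (2,5), (3,5)

α = atan 0.65 = 33.02°;  2α = 66.05°
n_0 = (+0.5861, +0.8102)
n_1 = (-0.3281, +0.9446)
n_2 = (-0.8321, -0.5547)
n_3 = (-0.5267, -0.8501)
n_4 = (-0.0847, -0.9964)
n_5 = (+0.9850, +0.1728)
  (0,1): δ = 124.97°  ·
  (0,2): δ = 20.43°  ✓
  (0,3): δ = 4.10°  ✓
  (0,4): δ = 31.02°  ✓
  (0,5): δ = 135.83°  ·
  (1,2): δ = 75.46°  ·
  (1,3): δ = 50.93°  ✓
  (1,4): δ = 24.01°  ✓
  (1,5): δ = 80.80°  ·
  (2,3): δ = 155.47°  ·
  (2,4): δ = 128.55°  ·
  (2,5): δ = 23.74°  ✓
  (3,4): δ = 153.08°  ·
  (3,5): δ = 48.27°  ✓
  (4,5): δ = 75.19°  ·
antipodal pairs: 7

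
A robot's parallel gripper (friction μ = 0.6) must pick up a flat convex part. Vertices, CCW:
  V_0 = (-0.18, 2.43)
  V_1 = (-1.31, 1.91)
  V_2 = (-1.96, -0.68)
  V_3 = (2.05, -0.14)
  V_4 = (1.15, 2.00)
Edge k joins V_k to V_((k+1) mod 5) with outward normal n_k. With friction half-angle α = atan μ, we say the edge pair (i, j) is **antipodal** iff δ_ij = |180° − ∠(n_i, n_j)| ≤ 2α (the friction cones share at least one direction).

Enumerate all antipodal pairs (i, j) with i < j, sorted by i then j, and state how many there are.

α = atan 0.6 = 30.96°;  2α = 61.93°
n_0 = (-0.4180, +0.9084)
n_1 = (-0.9699, +0.2434)
n_2 = (+0.1335, -0.9911)
n_3 = (+0.9218, +0.3877)
n_4 = (+0.3076, +0.9515)
  (0,1): δ = 128.80°  ·
  (0,2): δ = 17.04°  ✓
  (0,3): δ = 88.10°  ·
  (0,4): δ = 137.37°  ·
  (1,2): δ = 68.24°  ·
  (1,3): δ = 36.90°  ✓
  (1,4): δ = 86.17°  ·
  (2,3): δ = 74.86°  ·
  (2,4): δ = 25.59°  ✓
  (3,4): δ = 130.73°  ·
antipodal pairs: 3

count = 3; pairs: (0,2), (1,3), (2,4)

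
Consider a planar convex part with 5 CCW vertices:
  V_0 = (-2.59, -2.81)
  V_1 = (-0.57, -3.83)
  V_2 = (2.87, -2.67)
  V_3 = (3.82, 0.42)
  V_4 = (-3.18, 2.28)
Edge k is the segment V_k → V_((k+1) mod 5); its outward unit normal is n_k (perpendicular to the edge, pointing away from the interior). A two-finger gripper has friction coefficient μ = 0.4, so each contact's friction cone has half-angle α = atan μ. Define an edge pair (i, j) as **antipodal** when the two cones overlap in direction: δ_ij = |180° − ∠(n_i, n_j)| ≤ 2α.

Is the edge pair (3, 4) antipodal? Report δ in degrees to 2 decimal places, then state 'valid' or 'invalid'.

α = atan 0.4 = 21.80°;  2α = 43.60°
edge 3: e_3 = (-7.00, +1.86);  n_3 = (+0.2568, +0.9665)
edge 4: e_4 = (+0.59, -5.09);  n_4 = (-0.9933, -0.1151)
∠(n_3, n_4) = 111.49°
δ = |180° − 111.49°| = 68.51°
68.51° > 2α = 43.60°  →  invalid

δ = 68.51°, invalid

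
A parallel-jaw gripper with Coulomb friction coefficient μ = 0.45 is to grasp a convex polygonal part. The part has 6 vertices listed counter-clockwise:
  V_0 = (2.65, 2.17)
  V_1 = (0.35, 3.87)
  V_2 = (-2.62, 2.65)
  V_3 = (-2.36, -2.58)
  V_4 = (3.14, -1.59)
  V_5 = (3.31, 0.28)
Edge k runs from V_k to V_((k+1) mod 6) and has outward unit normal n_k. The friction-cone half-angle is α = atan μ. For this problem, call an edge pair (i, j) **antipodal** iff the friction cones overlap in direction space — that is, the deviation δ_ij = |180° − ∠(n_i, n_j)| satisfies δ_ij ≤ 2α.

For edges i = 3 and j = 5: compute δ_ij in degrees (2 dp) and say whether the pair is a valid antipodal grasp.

α = atan 0.45 = 24.23°;  2α = 48.46°
edge 3: e_3 = (+5.50, +0.99);  n_3 = (+0.1772, -0.9842)
edge 5: e_5 = (-0.66, +1.89);  n_5 = (+0.9441, +0.3297)
∠(n_3, n_5) = 99.05°
δ = |180° − 99.05°| = 80.95°
80.95° > 2α = 48.46°  →  invalid

δ = 80.95°, invalid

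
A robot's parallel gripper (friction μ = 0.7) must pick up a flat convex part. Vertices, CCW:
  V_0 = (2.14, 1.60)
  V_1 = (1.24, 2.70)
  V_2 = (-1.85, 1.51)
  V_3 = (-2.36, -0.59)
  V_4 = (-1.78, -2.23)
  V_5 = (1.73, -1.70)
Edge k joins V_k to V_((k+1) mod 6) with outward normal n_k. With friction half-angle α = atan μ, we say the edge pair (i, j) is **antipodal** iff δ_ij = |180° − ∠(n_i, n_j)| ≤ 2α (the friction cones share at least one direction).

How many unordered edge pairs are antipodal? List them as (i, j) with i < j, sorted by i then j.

α = atan 0.7 = 34.99°;  2α = 69.98°
n_0 = (+0.7740, +0.6332)
n_1 = (-0.3594, +0.9332)
n_2 = (-0.9718, +0.2360)
n_3 = (-0.9428, -0.3334)
n_4 = (+0.1493, -0.9888)
n_5 = (+0.9924, -0.1233)
  (0,1): δ = 108.23°  ·
  (0,2): δ = 52.94°  ✓
  (0,3): δ = 19.81°  ✓
  (0,4): δ = 59.30°  ✓
  (0,5): δ = 133.63°  ·
  (1,2): δ = 124.71°  ·
  (1,3): δ = 91.59°  ·
  (1,4): δ = 12.48°  ✓
  (1,5): δ = 61.86°  ✓
  (2,3): δ = 146.87°  ·
  (2,4): δ = 67.76°  ✓
  (2,5): δ = 6.57°  ✓
  (3,4): δ = 100.89°  ·
  (3,5): δ = 26.56°  ✓
  (4,5): δ = 105.67°  ·
antipodal pairs: 8

count = 8; pairs: (0,2), (0,3), (0,4), (1,4), (1,5), (2,4), (2,5), (3,5)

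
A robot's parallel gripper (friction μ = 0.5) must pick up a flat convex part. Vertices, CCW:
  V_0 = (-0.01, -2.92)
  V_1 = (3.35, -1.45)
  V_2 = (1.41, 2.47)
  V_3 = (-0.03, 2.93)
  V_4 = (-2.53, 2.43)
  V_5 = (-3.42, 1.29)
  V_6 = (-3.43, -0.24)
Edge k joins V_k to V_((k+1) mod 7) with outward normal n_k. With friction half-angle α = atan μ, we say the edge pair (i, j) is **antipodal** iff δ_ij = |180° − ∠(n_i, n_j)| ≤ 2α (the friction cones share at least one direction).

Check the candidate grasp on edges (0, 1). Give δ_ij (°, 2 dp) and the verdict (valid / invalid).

δ = 87.30°, invalid

α = atan 0.5 = 26.57°;  2α = 53.13°
edge 0: e_0 = (+3.36, +1.47);  n_0 = (+0.4008, -0.9162)
edge 1: e_1 = (-1.94, +3.92);  n_1 = (+0.8962, +0.4436)
∠(n_0, n_1) = 92.70°
δ = |180° − 92.70°| = 87.30°
87.30° > 2α = 53.13°  →  invalid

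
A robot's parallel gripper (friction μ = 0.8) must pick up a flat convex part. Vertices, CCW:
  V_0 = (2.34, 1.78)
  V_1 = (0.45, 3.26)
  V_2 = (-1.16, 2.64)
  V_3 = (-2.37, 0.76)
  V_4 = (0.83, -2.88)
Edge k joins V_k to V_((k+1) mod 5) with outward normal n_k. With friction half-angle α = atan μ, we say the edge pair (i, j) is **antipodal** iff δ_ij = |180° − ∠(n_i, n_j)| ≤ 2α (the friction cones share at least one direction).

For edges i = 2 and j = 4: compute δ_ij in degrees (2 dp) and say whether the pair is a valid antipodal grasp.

δ = 14.81°, valid

α = atan 0.8 = 38.66°;  2α = 77.32°
edge 2: e_2 = (-1.21, -1.88);  n_2 = (-0.8409, +0.5412)
edge 4: e_4 = (+1.51, +4.66);  n_4 = (+0.9513, -0.3083)
∠(n_2, n_4) = 165.19°
δ = |180° − 165.19°| = 14.81°
14.81° ≤ 2α = 77.32°  →  valid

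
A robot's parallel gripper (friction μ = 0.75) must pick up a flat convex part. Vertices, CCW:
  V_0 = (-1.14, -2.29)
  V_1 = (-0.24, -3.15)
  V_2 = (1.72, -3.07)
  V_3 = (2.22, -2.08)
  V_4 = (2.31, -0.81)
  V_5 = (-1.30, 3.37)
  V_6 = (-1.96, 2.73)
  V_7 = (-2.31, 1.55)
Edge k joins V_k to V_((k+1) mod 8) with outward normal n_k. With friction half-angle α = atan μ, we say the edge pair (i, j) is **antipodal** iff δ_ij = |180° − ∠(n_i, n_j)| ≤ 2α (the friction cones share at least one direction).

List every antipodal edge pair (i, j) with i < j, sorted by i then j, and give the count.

α = atan 0.75 = 36.87°;  2α = 73.74°
n_0 = (-0.6909, -0.7230)
n_1 = (+0.0408, -0.9992)
n_2 = (+0.8926, -0.4508)
n_3 = (+0.9975, -0.0707)
n_4 = (+0.7568, +0.6536)
n_5 = (-0.6961, +0.7179)
n_6 = (-0.9587, +0.2844)
n_7 = (-0.9566, -0.2915)
  (0,1): δ = 133.96°  ·
  (0,2): δ = 73.10°  ✓
  (0,3): δ = 50.36°  ✓
  (0,4): δ = 5.49°  ✓
  (0,5): δ = 87.82°  ·
  (0,6): δ = 117.18°  ·
  (0,7): δ = 150.64°  ·
  (1,2): δ = 119.13°  ·
  (1,3): δ = 96.39°  ·
  (1,4): δ = 51.52°  ✓
  (1,5): δ = 41.78°  ✓
  (1,6): δ = 71.14°  ✓
  (1,7): δ = 104.61°  ·
  (2,3): δ = 157.26°  ·
  (2,4): δ = 112.39°  ·
  (2,5): δ = 19.09°  ✓
  (2,6): δ = 10.28°  ✓
  (2,7): δ = 43.74°  ✓
  (3,4): δ = 135.13°  ·
  (3,5): δ = 41.83°  ✓
  (3,6): δ = 12.47°  ✓
  (3,7): δ = 21.00°  ✓
  (4,5): δ = 86.70°  ·
  (4,6): δ = 57.34°  ✓
  (4,7): δ = 23.87°  ✓
  (5,6): δ = 150.64°  ·
  (5,7): δ = 117.17°  ·
  (6,7): δ = 146.53°  ·
antipodal pairs: 14

count = 14; pairs: (0,2), (0,3), (0,4), (1,4), (1,5), (1,6), (2,5), (2,6), (2,7), (3,5), (3,6), (3,7), (4,6), (4,7)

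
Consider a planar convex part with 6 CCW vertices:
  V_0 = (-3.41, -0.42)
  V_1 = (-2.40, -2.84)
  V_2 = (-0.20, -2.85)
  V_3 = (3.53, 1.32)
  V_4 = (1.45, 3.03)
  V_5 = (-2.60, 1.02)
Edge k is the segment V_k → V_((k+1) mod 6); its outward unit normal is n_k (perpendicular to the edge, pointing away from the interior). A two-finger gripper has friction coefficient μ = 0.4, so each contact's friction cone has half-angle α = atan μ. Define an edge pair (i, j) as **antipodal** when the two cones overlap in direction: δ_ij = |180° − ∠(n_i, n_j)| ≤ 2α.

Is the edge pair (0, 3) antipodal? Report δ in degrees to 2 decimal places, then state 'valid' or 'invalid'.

α = atan 0.4 = 21.80°;  2α = 43.60°
edge 0: e_0 = (+1.01, -2.42);  n_0 = (-0.9229, -0.3852)
edge 3: e_3 = (-2.08, +1.71);  n_3 = (+0.6351, +0.7725)
∠(n_0, n_3) = 152.08°
δ = |180° − 152.08°| = 27.92°
27.92° ≤ 2α = 43.60°  →  valid

δ = 27.92°, valid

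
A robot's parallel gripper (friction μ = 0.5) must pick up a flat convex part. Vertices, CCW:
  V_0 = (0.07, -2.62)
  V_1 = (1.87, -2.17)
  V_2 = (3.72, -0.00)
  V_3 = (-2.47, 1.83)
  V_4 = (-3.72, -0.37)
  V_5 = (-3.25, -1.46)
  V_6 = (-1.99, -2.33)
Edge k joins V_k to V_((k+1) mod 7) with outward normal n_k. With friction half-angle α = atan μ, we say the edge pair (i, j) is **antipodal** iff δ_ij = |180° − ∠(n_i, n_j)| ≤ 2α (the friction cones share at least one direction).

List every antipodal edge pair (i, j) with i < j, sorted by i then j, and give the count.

count = 6; pairs: (0,2), (0,3), (1,3), (2,4), (2,5), (2,6)

α = atan 0.5 = 26.57°;  2α = 53.13°
n_0 = (+0.2425, -0.9701)
n_1 = (+0.7610, -0.6488)
n_2 = (+0.2835, +0.9590)
n_3 = (-0.8695, +0.4940)
n_4 = (-0.9183, -0.3960)
n_5 = (-0.5682, -0.8229)
n_6 = (-0.1394, -0.9902)
  (0,1): δ = 144.48°  ·
  (0,2): δ = 30.51°  ✓
  (0,3): δ = 46.36°  ✓
  (0,4): δ = 99.29°  ·
  (0,5): δ = 131.34°  ·
  (0,6): δ = 157.95°  ·
  (1,2): δ = 66.02°  ·
  (1,3): δ = 10.84°  ✓
  (1,4): δ = 63.77°  ·
  (1,5): δ = 95.82°  ·
  (1,6): δ = 122.44°  ·
  (2,3): δ = 103.13°  ·
  (2,4): δ = 50.20°  ✓
  (2,5): δ = 18.15°  ✓
  (2,6): δ = 8.46°  ✓
  (3,4): δ = 127.07°  ·
  (3,5): δ = 95.02°  ·
  (3,6): δ = 68.41°  ·
  (4,5): δ = 147.95°  ·
  (4,6): δ = 121.34°  ·
  (5,6): δ = 153.39°  ·
antipodal pairs: 6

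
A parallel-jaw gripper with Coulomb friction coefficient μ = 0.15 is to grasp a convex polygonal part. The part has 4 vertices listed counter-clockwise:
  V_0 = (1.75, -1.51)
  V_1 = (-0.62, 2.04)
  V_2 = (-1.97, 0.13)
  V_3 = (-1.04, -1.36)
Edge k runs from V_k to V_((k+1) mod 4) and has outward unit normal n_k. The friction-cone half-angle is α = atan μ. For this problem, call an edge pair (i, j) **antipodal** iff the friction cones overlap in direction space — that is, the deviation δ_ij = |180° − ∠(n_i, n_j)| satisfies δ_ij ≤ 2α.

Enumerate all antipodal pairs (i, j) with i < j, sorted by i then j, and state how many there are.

α = atan 0.15 = 8.53°;  2α = 17.06°
n_0 = (+0.8317, +0.5552)
n_1 = (-0.8166, +0.5772)
n_2 = (-0.8483, -0.5295)
n_3 = (-0.0537, -0.9986)
  (0,1): δ = 68.98°  ·
  (0,2): δ = 1.76°  ✓
  (0,3): δ = 53.20°  ·
  (1,2): δ = 112.78°  ·
  (1,3): δ = 57.82°  ·
  (2,3): δ = 125.05°  ·
antipodal pairs: 1

count = 1; pairs: (0,2)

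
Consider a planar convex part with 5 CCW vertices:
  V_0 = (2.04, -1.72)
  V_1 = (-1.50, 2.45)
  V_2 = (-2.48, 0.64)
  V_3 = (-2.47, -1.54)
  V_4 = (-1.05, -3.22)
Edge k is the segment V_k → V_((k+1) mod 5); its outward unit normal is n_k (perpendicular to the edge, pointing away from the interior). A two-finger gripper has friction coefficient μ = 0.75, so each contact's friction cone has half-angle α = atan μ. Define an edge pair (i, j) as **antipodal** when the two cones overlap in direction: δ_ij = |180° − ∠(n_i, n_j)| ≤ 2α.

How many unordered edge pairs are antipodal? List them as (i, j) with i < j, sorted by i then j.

count = 5; pairs: (0,1), (0,2), (0,3), (1,4), (2,4)

α = atan 0.75 = 36.87°;  2α = 73.74°
n_0 = (+0.7623, +0.6472)
n_1 = (-0.8794, +0.4761)
n_2 = (-1.0000, -0.0046)
n_3 = (-0.7637, -0.6455)
n_4 = (+0.4367, -0.8996)
  (0,1): δ = 68.76°  ✓
  (0,2): δ = 40.07°  ✓
  (0,3): δ = 0.12°  ✓
  (0,4): δ = 75.57°  ·
  (1,2): δ = 151.30°  ·
  (1,3): δ = 111.36°  ·
  (1,4): δ = 35.67°  ✓
  (2,3): δ = 140.06°  ·
  (2,4): δ = 64.37°  ✓
  (3,4): δ = 104.31°  ·
antipodal pairs: 5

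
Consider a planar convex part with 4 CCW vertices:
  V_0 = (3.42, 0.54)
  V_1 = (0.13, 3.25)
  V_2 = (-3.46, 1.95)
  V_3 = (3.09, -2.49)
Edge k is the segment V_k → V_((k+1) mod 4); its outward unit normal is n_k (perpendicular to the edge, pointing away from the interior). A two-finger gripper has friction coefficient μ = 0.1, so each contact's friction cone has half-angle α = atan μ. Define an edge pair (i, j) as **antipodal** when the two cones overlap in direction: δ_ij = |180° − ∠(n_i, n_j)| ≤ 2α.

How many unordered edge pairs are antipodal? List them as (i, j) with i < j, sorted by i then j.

count = 1; pairs: (0,2)

α = atan 0.1 = 5.71°;  2α = 11.42°
n_0 = (+0.6358, +0.7719)
n_1 = (-0.3405, +0.9403)
n_2 = (-0.5611, -0.8277)
n_3 = (+0.9941, -0.1083)
  (0,1): δ = 120.62°  ·
  (0,2): δ = 5.35°  ✓
  (0,3): δ = 123.26°  ·
  (1,2): δ = 54.04°  ·
  (1,3): δ = 63.88°  ·
  (2,3): δ = 62.08°  ·
antipodal pairs: 1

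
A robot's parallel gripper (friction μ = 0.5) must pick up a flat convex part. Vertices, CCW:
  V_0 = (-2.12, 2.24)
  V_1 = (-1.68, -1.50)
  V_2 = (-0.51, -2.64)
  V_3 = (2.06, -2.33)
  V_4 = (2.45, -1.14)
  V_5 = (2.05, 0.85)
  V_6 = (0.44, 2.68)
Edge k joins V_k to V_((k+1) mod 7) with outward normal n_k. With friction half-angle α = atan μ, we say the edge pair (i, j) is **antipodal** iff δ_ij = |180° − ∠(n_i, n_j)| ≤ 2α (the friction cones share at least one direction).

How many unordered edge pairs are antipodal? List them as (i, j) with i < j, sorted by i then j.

count = 6; pairs: (0,3), (0,4), (0,5), (1,4), (1,5), (2,6)

α = atan 0.5 = 26.57°;  2α = 53.13°
n_0 = (-0.9932, -0.1168)
n_1 = (-0.6979, -0.7162)
n_2 = (+0.1198, -0.9928)
n_3 = (+0.9503, -0.3114)
n_4 = (+0.9804, +0.1971)
n_5 = (+0.7508, +0.6605)
n_6 = (-0.1694, +0.9855)
  (0,1): δ = 140.97°  ·
  (0,2): δ = 89.83°  ·
  (0,3): δ = 24.86°  ✓
  (0,4): δ = 4.66°  ✓
  (0,5): δ = 34.63°  ✓
  (0,6): δ = 93.04°  ·
  (1,2): δ = 128.87°  ·
  (1,3): δ = 63.89°  ·
  (1,4): δ = 34.38°  ✓
  (1,5): δ = 4.40°  ✓
  (1,6): δ = 54.01°  ·
  (2,3): δ = 115.02°  ·
  (2,4): δ = 85.51°  ·
  (2,5): δ = 55.54°  ·
  (2,6): δ = 2.87°  ✓
  (3,4): δ = 150.49°  ·
  (3,5): δ = 120.51°  ·
  (3,6): δ = 62.10°  ·
  (4,5): δ = 150.02°  ·
  (4,6): δ = 91.61°  ·
  (5,6): δ = 121.59°  ·
antipodal pairs: 6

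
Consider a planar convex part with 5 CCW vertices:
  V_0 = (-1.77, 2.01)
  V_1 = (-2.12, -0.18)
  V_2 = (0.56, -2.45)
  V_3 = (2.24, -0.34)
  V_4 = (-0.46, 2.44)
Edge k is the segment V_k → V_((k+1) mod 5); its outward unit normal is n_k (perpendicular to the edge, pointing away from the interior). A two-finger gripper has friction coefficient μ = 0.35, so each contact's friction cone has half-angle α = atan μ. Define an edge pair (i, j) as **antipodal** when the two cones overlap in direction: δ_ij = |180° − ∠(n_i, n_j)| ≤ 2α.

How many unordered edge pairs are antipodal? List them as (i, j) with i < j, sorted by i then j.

count = 3; pairs: (0,2), (1,3), (2,4)

α = atan 0.35 = 19.29°;  2α = 38.58°
n_0 = (-0.9875, +0.1578)
n_1 = (-0.6463, -0.7631)
n_2 = (+0.7823, -0.6229)
n_3 = (+0.7174, +0.6967)
n_4 = (-0.3119, +0.9501)
  (0,1): δ = 121.19°  ·
  (0,2): δ = 29.45°  ✓
  (0,3): δ = 53.24°  ·
  (0,4): δ = 117.25°  ·
  (1,2): δ = 88.26°  ·
  (1,3): δ = 5.57°  ✓
  (1,4): δ = 58.44°  ·
  (2,3): δ = 97.31°  ·
  (2,4): δ = 33.30°  ✓
  (3,4): δ = 115.99°  ·
antipodal pairs: 3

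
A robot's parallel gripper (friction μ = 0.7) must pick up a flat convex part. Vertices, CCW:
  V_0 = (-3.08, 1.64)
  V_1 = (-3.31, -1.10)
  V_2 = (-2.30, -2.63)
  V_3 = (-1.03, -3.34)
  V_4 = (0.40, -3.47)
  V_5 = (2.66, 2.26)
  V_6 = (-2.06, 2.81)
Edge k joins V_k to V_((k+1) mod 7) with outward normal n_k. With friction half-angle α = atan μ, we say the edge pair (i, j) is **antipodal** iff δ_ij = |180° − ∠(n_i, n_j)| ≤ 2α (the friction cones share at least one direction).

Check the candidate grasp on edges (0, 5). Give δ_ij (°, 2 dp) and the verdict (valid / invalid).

δ = 88.15°, invalid

α = atan 0.7 = 34.99°;  2α = 69.98°
edge 0: e_0 = (-0.23, -2.74);  n_0 = (-0.9965, +0.0836)
edge 5: e_5 = (-4.72, +0.55);  n_5 = (+0.1157, +0.9933)
∠(n_0, n_5) = 91.85°
δ = |180° − 91.85°| = 88.15°
88.15° > 2α = 69.98°  →  invalid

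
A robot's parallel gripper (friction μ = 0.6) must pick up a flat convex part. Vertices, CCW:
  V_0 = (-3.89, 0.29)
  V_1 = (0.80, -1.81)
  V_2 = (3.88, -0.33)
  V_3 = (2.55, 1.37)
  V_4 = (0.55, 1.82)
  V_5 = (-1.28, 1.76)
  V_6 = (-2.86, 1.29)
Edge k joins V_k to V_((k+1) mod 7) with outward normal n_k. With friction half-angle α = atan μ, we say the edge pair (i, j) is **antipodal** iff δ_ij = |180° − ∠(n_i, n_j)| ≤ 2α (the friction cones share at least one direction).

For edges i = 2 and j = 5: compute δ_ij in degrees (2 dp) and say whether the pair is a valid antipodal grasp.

δ = 111.47°, invalid

α = atan 0.6 = 30.96°;  2α = 61.93°
edge 2: e_2 = (-1.33, +1.70);  n_2 = (+0.7876, +0.6162)
edge 5: e_5 = (-1.58, -0.47);  n_5 = (-0.2851, +0.9585)
∠(n_2, n_5) = 68.53°
δ = |180° − 68.53°| = 111.47°
111.47° > 2α = 61.93°  →  invalid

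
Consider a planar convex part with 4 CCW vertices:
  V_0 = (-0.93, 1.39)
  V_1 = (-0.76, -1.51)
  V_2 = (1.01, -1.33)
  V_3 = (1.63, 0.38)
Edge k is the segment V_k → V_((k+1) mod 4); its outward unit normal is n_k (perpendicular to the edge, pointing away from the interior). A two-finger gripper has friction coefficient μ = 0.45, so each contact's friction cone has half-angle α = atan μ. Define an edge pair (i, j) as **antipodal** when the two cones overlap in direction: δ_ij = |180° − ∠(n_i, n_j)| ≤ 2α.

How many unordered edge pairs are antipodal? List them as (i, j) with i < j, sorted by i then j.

α = atan 0.45 = 24.23°;  2α = 48.46°
n_0 = (-0.9983, -0.0585)
n_1 = (+0.1012, -0.9949)
n_2 = (+0.9401, -0.3409)
n_3 = (+0.3670, +0.9302)
  (0,1): δ = 87.55°  ·
  (0,2): δ = 23.28°  ✓
  (0,3): δ = 65.11°  ·
  (1,2): δ = 115.74°  ·
  (1,3): δ = 27.34°  ✓
  (2,3): δ = 91.60°  ·
antipodal pairs: 2

count = 2; pairs: (0,2), (1,3)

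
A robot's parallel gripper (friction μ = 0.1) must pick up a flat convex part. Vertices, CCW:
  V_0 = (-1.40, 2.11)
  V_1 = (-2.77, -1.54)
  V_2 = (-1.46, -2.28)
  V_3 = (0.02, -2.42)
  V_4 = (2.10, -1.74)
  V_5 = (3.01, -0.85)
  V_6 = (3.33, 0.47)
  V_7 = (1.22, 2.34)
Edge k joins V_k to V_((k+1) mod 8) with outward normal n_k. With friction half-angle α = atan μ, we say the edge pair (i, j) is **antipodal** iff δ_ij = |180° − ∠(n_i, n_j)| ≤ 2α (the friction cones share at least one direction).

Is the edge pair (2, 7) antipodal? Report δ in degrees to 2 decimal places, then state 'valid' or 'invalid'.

δ = 10.42°, valid

α = atan 0.1 = 5.71°;  2α = 11.42°
edge 2: e_2 = (+1.48, -0.14);  n_2 = (-0.0942, -0.9956)
edge 7: e_7 = (-2.62, -0.23);  n_7 = (-0.0874, +0.9962)
∠(n_2, n_7) = 169.58°
δ = |180° − 169.58°| = 10.42°
10.42° ≤ 2α = 11.42°  →  valid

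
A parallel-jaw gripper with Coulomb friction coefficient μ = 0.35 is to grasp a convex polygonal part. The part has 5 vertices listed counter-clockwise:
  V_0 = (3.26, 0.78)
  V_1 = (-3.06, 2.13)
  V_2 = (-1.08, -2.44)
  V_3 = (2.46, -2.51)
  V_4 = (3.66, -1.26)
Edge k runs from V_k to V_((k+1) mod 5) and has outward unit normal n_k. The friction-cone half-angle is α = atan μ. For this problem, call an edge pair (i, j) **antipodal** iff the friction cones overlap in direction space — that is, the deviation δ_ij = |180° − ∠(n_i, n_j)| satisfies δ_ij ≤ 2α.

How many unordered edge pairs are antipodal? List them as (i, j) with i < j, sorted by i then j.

α = atan 0.35 = 19.29°;  2α = 38.58°
n_0 = (+0.2089, +0.9779)
n_1 = (-0.9176, -0.3976)
n_2 = (-0.0198, -0.9998)
n_3 = (+0.7214, -0.6925)
n_4 = (+0.9813, +0.1924)
  (0,1): δ = 54.52°  ·
  (0,2): δ = 10.92°  ✓
  (0,3): δ = 58.23°  ·
  (0,4): δ = 113.15°  ·
  (1,2): δ = 114.56°  ·
  (1,3): δ = 67.26°  ·
  (1,4): δ = 12.33°  ✓
  (2,3): δ = 132.70°  ·
  (2,4): δ = 77.77°  ·
  (3,4): δ = 125.08°  ·
antipodal pairs: 2

count = 2; pairs: (0,2), (1,4)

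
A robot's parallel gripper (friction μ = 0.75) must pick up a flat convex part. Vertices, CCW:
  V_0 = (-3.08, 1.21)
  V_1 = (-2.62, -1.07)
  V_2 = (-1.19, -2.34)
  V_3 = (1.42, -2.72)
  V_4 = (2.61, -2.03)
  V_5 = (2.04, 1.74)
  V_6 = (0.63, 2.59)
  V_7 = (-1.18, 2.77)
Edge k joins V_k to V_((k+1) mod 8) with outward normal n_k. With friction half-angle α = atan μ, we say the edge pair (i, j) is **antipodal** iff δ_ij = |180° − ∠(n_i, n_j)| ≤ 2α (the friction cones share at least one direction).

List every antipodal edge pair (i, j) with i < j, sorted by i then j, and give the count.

count = 15; pairs: (0,3), (0,4), (0,5), (0,6), (1,4), (1,5), (1,6), (2,4), (2,5), (2,6), (2,7), (3,5), (3,6), (3,7), (4,7)

α = atan 0.75 = 36.87°;  2α = 73.74°
n_0 = (-0.9802, -0.1978)
n_1 = (-0.6640, -0.7477)
n_2 = (-0.1441, -0.9896)
n_3 = (+0.5016, -0.8651)
n_4 = (+0.9888, +0.1495)
n_5 = (+0.5163, +0.8564)
n_6 = (+0.0990, +0.9951)
n_7 = (-0.6346, +0.7729)
  (0,1): δ = 143.02°  ·
  (0,2): δ = 109.69°  ·
  (0,3): δ = 71.30°  ✓
  (0,4): δ = 2.81°  ✓
  (0,5): δ = 47.51°  ✓
  (0,6): δ = 72.91°  ✓
  (0,7): δ = 117.98°  ·
  (1,2): δ = 146.68°  ·
  (1,3): δ = 108.28°  ·
  (1,4): δ = 39.79°  ✓
  (1,5): δ = 10.53°  ✓
  (1,6): δ = 35.93°  ✓
  (1,7): δ = 81.00°  ·
  (2,3): δ = 141.61°  ·
  (2,4): δ = 73.12°  ✓
  (2,5): δ = 22.80°  ✓
  (2,6): δ = 2.60°  ✓
  (2,7): δ = 47.67°  ✓
  (3,4): δ = 111.51°  ·
  (3,5): δ = 61.19°  ✓
  (3,6): δ = 35.79°  ✓
  (3,7): δ = 9.28°  ✓
  (4,5): δ = 129.68°  ·
  (4,6): δ = 104.28°  ·
  (4,7): δ = 59.21°  ✓
  (5,6): δ = 154.60°  ·
  (5,7): δ = 109.53°  ·
  (6,7): δ = 134.93°  ·
antipodal pairs: 15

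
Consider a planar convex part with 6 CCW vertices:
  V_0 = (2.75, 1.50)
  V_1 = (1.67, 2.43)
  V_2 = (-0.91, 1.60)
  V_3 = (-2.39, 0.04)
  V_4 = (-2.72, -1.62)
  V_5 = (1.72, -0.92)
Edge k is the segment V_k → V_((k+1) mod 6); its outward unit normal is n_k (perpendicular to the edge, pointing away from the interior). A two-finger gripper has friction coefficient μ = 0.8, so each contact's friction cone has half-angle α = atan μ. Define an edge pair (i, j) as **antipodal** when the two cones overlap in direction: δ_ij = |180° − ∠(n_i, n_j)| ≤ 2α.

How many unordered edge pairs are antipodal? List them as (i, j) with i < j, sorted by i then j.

count = 8; pairs: (0,3), (0,4), (1,4), (1,5), (2,4), (2,5), (3,4), (3,5)

α = atan 0.8 = 38.66°;  2α = 77.32°
n_0 = (+0.6525, +0.7578)
n_1 = (-0.3062, +0.9520)
n_2 = (-0.7255, +0.6883)
n_3 = (-0.9808, +0.1950)
n_4 = (+0.1557, -0.9878)
n_5 = (+0.9201, -0.3916)
  (0,1): δ = 121.43°  ·
  (0,2): δ = 92.76°  ·
  (0,3): δ = 60.51°  ✓
  (0,4): δ = 49.69°  ✓
  (0,5): δ = 107.68°  ·
  (1,2): δ = 151.33°  ·
  (1,3): δ = 119.08°  ·
  (1,4): δ = 8.87°  ✓
  (1,5): δ = 49.11°  ✓
  (2,3): δ = 147.75°  ·
  (2,4): δ = 37.55°  ✓
  (2,5): δ = 20.44°  ✓
  (3,4): δ = 69.80°  ✓
  (3,5): δ = 11.81°  ✓
  (4,5): δ = 122.01°  ·
antipodal pairs: 8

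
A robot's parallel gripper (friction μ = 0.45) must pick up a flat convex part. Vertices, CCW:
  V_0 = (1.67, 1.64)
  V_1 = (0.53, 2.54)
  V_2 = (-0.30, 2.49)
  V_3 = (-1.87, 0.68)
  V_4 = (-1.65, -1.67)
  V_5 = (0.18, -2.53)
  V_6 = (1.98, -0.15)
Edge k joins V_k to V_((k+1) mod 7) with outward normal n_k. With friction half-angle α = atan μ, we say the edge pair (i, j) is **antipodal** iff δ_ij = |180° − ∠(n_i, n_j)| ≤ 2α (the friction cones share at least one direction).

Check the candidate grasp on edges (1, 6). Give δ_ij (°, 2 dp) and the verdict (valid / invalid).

α = atan 0.45 = 24.23°;  2α = 48.46°
edge 1: e_1 = (-0.83, -0.05);  n_1 = (-0.0601, +0.9982)
edge 6: e_6 = (-0.31, +1.79);  n_6 = (+0.9853, +0.1706)
∠(n_1, n_6) = 83.62°
δ = |180° − 83.62°| = 96.38°
96.38° > 2α = 48.46°  →  invalid

δ = 96.38°, invalid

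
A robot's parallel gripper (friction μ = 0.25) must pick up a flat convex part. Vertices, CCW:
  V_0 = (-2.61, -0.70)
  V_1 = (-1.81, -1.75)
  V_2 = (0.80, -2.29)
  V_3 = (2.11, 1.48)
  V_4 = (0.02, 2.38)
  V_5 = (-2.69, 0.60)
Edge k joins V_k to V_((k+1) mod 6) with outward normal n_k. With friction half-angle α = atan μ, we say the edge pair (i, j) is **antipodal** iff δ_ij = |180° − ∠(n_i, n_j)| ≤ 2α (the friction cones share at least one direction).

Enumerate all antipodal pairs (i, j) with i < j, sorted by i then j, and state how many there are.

count = 2; pairs: (1,3), (2,5)

α = atan 0.25 = 14.04°;  2α = 28.07°
n_0 = (-0.7954, -0.6060)
n_1 = (-0.2026, -0.9793)
n_2 = (+0.9446, -0.3282)
n_3 = (+0.3955, +0.9185)
n_4 = (-0.5490, +0.8358)
n_5 = (-0.9981, -0.0614)
  (0,1): δ = 138.99°  ·
  (0,2): δ = 56.47°  ·
  (0,3): δ = 29.40°  ·
  (0,4): δ = 85.99°  ·
  (0,5): δ = 146.22°  ·
  (1,2): δ = 97.47°  ·
  (1,3): δ = 11.61°  ✓
  (1,4): δ = 44.99°  ·
  (1,5): δ = 105.21°  ·
  (2,3): δ = 94.14°  ·
  (2,4): δ = 37.54°  ·
  (2,5): δ = 22.68°  ✓
  (3,4): δ = 123.40°  ·
  (3,5): δ = 63.18°  ·
  (4,5): δ = 119.78°  ·
antipodal pairs: 2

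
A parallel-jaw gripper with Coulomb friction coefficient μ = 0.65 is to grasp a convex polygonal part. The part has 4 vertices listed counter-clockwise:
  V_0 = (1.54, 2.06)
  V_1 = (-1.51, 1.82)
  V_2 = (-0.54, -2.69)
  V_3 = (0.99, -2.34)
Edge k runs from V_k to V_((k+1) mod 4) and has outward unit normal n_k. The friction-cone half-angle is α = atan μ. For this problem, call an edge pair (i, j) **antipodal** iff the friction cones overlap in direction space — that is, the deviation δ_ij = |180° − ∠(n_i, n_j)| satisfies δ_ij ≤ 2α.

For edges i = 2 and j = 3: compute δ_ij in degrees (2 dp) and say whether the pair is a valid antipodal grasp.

δ = 110.01°, invalid

α = atan 0.65 = 33.02°;  2α = 66.05°
edge 2: e_2 = (+1.53, +0.35);  n_2 = (+0.2230, -0.9748)
edge 3: e_3 = (+0.55, +4.40);  n_3 = (+0.9923, -0.1240)
∠(n_2, n_3) = 69.99°
δ = |180° − 69.99°| = 110.01°
110.01° > 2α = 66.05°  →  invalid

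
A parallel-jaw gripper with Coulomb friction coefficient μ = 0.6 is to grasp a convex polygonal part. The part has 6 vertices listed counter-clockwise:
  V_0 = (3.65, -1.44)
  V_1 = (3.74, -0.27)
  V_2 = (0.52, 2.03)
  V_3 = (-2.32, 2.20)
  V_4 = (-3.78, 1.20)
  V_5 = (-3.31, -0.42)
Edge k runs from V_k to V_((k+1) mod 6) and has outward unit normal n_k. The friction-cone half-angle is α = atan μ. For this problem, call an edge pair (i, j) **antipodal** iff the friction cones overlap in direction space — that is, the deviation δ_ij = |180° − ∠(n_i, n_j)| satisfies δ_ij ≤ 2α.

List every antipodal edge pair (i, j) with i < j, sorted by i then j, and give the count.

α = atan 0.6 = 30.96°;  2α = 61.93°
n_0 = (+0.9971, -0.0767)
n_1 = (+0.5812, +0.8137)
n_2 = (+0.0598, +0.9982)
n_3 = (-0.5651, +0.8250)
n_4 = (-0.9604, -0.2786)
n_5 = (-0.1450, -0.9894)
  (0,1): δ = 121.14°  ·
  (0,2): δ = 89.03°  ·
  (0,3): δ = 51.19°  ✓
  (0,4): δ = 20.58°  ✓
  (0,5): δ = 86.06°  ·
  (1,2): δ = 147.89°  ·
  (1,3): δ = 110.05°  ·
  (1,4): δ = 38.28°  ✓
  (1,5): δ = 27.20°  ✓
  (2,3): δ = 142.17°  ·
  (2,4): δ = 70.40°  ·
  (2,5): δ = 4.91°  ✓
  (3,4): δ = 108.23°  ·
  (3,5): δ = 42.75°  ✓
  (4,5): δ = 114.52°  ·
antipodal pairs: 6

count = 6; pairs: (0,3), (0,4), (1,4), (1,5), (2,5), (3,5)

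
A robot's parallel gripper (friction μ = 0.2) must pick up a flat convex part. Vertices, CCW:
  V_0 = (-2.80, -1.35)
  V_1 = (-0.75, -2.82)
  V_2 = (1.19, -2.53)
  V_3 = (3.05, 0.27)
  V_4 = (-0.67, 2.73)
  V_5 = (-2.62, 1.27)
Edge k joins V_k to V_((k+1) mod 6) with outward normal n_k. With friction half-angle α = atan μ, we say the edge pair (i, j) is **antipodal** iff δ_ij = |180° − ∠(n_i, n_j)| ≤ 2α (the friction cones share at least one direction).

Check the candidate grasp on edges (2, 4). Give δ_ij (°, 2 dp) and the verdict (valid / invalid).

α = atan 0.2 = 11.31°;  2α = 22.62°
edge 2: e_2 = (+1.86, +2.80);  n_2 = (+0.8330, -0.5533)
edge 4: e_4 = (-1.95, -1.46);  n_4 = (-0.5993, +0.8005)
∠(n_2, n_4) = 160.42°
δ = |180° − 160.42°| = 19.58°
19.58° ≤ 2α = 22.62°  →  valid

δ = 19.58°, valid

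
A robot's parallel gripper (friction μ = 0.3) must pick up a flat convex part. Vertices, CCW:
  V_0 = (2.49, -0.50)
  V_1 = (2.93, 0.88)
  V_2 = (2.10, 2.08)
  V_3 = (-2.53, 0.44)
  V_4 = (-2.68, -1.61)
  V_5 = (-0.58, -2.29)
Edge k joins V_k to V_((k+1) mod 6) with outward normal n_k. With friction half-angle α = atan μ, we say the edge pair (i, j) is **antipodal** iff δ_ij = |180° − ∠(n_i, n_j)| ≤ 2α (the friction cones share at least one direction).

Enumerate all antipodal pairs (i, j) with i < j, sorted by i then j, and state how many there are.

count = 2; pairs: (0,3), (2,5)

α = atan 0.3 = 16.70°;  2α = 33.40°
n_0 = (+0.9527, -0.3038)
n_1 = (+0.8224, +0.5689)
n_2 = (-0.3339, +0.9426)
n_3 = (-0.9973, +0.0730)
n_4 = (-0.3081, -0.9514)
n_5 = (+0.5037, -0.8639)
  (0,1): δ = 127.65°  ·
  (0,2): δ = 52.81°  ·
  (0,3): δ = 13.50°  ✓
  (0,4): δ = 89.74°  ·
  (0,5): δ = 137.93°  ·
  (1,2): δ = 105.17°  ·
  (1,3): δ = 38.86°  ·
  (1,4): δ = 37.39°  ·
  (1,5): δ = 85.57°  ·
  (2,3): δ = 113.69°  ·
  (2,4): δ = 37.45°  ·
  (2,5): δ = 10.74°  ✓
  (3,4): δ = 103.76°  ·
  (3,5): δ = 55.57°  ·
  (4,5): δ = 131.81°  ·
antipodal pairs: 2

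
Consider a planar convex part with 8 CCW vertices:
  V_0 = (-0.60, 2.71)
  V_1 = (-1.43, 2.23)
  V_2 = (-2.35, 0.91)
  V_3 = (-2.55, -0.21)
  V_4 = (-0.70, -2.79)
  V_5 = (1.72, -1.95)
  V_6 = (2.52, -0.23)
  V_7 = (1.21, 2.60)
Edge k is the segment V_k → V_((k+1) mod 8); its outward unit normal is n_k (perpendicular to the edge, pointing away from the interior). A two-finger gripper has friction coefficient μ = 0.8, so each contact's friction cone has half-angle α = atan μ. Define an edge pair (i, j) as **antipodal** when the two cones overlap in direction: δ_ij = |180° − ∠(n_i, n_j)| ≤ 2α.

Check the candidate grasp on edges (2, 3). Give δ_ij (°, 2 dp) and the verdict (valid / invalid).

α = atan 0.8 = 38.66°;  2α = 77.32°
edge 2: e_2 = (-0.20, -1.12);  n_2 = (-0.9844, +0.1758)
edge 3: e_3 = (+1.85, -2.58);  n_3 = (-0.8127, -0.5827)
∠(n_2, n_3) = 45.77°
δ = |180° − 45.77°| = 134.23°
134.23° > 2α = 77.32°  →  invalid

δ = 134.23°, invalid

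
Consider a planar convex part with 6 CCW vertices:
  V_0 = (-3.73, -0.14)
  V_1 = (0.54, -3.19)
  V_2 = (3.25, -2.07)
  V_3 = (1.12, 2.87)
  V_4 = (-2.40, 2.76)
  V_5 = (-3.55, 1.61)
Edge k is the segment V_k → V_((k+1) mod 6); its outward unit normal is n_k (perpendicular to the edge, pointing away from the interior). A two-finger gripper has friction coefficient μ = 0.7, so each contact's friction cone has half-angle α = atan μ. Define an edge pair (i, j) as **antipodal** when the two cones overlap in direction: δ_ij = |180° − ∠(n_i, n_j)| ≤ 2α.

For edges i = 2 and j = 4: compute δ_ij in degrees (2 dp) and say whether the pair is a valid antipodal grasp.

δ = 68.32°, valid

α = atan 0.7 = 34.99°;  2α = 69.98°
edge 2: e_2 = (-2.13, +4.94);  n_2 = (+0.9183, +0.3959)
edge 4: e_4 = (-1.15, -1.15);  n_4 = (-0.7071, +0.7071)
∠(n_2, n_4) = 111.68°
δ = |180° − 111.68°| = 68.32°
68.32° ≤ 2α = 69.98°  →  valid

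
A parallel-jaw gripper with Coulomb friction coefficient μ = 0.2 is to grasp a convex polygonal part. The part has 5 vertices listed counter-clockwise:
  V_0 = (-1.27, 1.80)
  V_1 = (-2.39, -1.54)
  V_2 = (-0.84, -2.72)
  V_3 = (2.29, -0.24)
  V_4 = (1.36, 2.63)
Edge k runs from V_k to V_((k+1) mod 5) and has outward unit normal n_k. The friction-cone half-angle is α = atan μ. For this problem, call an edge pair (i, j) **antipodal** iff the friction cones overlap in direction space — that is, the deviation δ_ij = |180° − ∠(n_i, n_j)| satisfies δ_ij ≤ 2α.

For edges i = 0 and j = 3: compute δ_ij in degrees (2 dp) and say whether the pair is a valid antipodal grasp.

α = atan 0.2 = 11.31°;  2α = 22.62°
edge 0: e_0 = (-1.12, -3.34);  n_0 = (-0.9481, +0.3179)
edge 3: e_3 = (-0.93, +2.87);  n_3 = (+0.9513, +0.3083)
∠(n_0, n_3) = 143.51°
δ = |180° − 143.51°| = 36.49°
36.49° > 2α = 22.62°  →  invalid

δ = 36.49°, invalid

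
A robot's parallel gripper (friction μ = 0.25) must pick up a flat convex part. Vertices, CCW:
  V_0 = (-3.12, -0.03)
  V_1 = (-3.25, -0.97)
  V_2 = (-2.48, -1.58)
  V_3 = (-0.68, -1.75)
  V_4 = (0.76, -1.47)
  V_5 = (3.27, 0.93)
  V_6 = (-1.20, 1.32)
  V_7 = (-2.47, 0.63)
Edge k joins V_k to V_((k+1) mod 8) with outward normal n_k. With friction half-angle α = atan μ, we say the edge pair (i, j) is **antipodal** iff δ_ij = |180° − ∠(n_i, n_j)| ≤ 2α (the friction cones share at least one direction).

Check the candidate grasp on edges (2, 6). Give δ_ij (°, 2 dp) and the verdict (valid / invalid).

α = atan 0.25 = 14.04°;  2α = 28.07°
edge 2: e_2 = (+1.80, -0.17);  n_2 = (-0.0940, -0.9956)
edge 6: e_6 = (-1.27, -0.69);  n_6 = (-0.4774, +0.8787)
∠(n_2, n_6) = 146.09°
δ = |180° − 146.09°| = 33.91°
33.91° > 2α = 28.07°  →  invalid

δ = 33.91°, invalid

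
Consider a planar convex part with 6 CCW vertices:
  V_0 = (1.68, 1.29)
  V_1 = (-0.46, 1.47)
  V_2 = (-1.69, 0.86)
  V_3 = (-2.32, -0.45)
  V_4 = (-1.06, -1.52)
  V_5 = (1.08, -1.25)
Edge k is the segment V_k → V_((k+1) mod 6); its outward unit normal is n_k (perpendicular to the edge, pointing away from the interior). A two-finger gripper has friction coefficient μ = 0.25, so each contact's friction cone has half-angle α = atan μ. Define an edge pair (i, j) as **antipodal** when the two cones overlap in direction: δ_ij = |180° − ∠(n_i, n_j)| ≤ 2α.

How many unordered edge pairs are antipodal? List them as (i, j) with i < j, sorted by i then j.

count = 3; pairs: (0,4), (1,4), (2,5)

α = atan 0.25 = 14.04°;  2α = 28.07°
n_0 = (+0.0838, +0.9965)
n_1 = (-0.4443, +0.8959)
n_2 = (-0.9012, +0.4334)
n_3 = (-0.6473, -0.7622)
n_4 = (+0.1252, -0.9921)
n_5 = (+0.9732, -0.2299)
  (0,1): δ = 148.81°  ·
  (0,2): δ = 110.88°  ·
  (0,3): δ = 35.53°  ·
  (0,4): δ = 12.00°  ✓
  (0,5): δ = 81.52°  ·
  (1,2): δ = 142.06°  ·
  (1,3): δ = 66.72°  ·
  (1,4): δ = 19.19°  ✓
  (1,5): δ = 50.33°  ·
  (2,3): δ = 104.65°  ·
  (2,4): δ = 57.13°  ·
  (2,5): δ = 12.39°  ✓
  (3,4): δ = 132.47°  ·
  (3,5): δ = 62.95°  ·
  (4,5): δ = 110.48°  ·
antipodal pairs: 3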